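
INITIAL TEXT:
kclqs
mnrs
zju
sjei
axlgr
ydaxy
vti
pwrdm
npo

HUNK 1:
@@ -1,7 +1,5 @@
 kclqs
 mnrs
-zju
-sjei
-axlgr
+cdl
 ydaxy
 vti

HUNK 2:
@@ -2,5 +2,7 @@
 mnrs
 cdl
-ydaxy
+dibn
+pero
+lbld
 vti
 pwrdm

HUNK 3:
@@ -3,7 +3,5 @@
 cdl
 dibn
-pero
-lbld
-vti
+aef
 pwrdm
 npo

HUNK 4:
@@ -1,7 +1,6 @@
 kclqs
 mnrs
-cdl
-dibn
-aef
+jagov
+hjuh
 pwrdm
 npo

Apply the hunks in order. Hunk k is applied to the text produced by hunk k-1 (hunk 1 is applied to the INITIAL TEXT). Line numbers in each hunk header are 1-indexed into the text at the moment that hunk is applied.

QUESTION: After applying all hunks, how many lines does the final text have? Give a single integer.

Hunk 1: at line 1 remove [zju,sjei,axlgr] add [cdl] -> 7 lines: kclqs mnrs cdl ydaxy vti pwrdm npo
Hunk 2: at line 2 remove [ydaxy] add [dibn,pero,lbld] -> 9 lines: kclqs mnrs cdl dibn pero lbld vti pwrdm npo
Hunk 3: at line 3 remove [pero,lbld,vti] add [aef] -> 7 lines: kclqs mnrs cdl dibn aef pwrdm npo
Hunk 4: at line 1 remove [cdl,dibn,aef] add [jagov,hjuh] -> 6 lines: kclqs mnrs jagov hjuh pwrdm npo
Final line count: 6

Answer: 6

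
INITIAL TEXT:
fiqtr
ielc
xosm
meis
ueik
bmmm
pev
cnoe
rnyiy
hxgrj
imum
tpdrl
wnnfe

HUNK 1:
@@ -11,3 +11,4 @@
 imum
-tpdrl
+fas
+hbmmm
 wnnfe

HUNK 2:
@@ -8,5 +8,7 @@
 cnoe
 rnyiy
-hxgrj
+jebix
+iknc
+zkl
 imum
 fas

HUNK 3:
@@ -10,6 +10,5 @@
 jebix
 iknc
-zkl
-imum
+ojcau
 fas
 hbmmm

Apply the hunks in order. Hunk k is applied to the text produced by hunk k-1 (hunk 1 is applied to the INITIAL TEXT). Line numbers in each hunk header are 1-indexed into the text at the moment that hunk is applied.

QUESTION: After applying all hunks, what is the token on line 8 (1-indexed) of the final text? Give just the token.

Answer: cnoe

Derivation:
Hunk 1: at line 11 remove [tpdrl] add [fas,hbmmm] -> 14 lines: fiqtr ielc xosm meis ueik bmmm pev cnoe rnyiy hxgrj imum fas hbmmm wnnfe
Hunk 2: at line 8 remove [hxgrj] add [jebix,iknc,zkl] -> 16 lines: fiqtr ielc xosm meis ueik bmmm pev cnoe rnyiy jebix iknc zkl imum fas hbmmm wnnfe
Hunk 3: at line 10 remove [zkl,imum] add [ojcau] -> 15 lines: fiqtr ielc xosm meis ueik bmmm pev cnoe rnyiy jebix iknc ojcau fas hbmmm wnnfe
Final line 8: cnoe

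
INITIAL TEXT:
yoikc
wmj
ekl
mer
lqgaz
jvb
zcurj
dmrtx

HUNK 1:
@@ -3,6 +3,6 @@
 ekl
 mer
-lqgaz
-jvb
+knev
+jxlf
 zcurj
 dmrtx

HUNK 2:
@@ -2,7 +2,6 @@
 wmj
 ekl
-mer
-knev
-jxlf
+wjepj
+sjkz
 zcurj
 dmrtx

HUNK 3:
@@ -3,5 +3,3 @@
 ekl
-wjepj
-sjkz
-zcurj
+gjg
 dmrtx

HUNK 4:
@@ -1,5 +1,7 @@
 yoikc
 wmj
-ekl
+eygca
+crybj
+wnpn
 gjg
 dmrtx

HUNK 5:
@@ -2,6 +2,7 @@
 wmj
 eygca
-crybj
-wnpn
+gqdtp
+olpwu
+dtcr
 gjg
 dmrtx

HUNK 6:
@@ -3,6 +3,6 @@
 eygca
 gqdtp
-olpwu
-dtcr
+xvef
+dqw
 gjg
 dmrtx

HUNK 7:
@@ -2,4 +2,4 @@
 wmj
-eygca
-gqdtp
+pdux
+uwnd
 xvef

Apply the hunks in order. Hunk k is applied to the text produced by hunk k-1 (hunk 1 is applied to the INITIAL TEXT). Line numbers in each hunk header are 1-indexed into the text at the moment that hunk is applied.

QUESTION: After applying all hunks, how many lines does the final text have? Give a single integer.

Hunk 1: at line 3 remove [lqgaz,jvb] add [knev,jxlf] -> 8 lines: yoikc wmj ekl mer knev jxlf zcurj dmrtx
Hunk 2: at line 2 remove [mer,knev,jxlf] add [wjepj,sjkz] -> 7 lines: yoikc wmj ekl wjepj sjkz zcurj dmrtx
Hunk 3: at line 3 remove [wjepj,sjkz,zcurj] add [gjg] -> 5 lines: yoikc wmj ekl gjg dmrtx
Hunk 4: at line 1 remove [ekl] add [eygca,crybj,wnpn] -> 7 lines: yoikc wmj eygca crybj wnpn gjg dmrtx
Hunk 5: at line 2 remove [crybj,wnpn] add [gqdtp,olpwu,dtcr] -> 8 lines: yoikc wmj eygca gqdtp olpwu dtcr gjg dmrtx
Hunk 6: at line 3 remove [olpwu,dtcr] add [xvef,dqw] -> 8 lines: yoikc wmj eygca gqdtp xvef dqw gjg dmrtx
Hunk 7: at line 2 remove [eygca,gqdtp] add [pdux,uwnd] -> 8 lines: yoikc wmj pdux uwnd xvef dqw gjg dmrtx
Final line count: 8

Answer: 8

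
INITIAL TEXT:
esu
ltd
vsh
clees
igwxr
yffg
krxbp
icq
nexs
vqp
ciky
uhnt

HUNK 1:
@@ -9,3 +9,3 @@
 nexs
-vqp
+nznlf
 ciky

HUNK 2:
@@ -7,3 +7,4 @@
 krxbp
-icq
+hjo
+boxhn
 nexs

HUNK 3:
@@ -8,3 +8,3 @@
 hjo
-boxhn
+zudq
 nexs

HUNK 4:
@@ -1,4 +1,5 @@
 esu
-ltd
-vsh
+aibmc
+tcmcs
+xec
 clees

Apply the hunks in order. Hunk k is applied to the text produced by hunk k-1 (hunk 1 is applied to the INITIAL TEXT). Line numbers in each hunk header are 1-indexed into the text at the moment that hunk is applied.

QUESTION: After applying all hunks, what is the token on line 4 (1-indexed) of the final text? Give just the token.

Answer: xec

Derivation:
Hunk 1: at line 9 remove [vqp] add [nznlf] -> 12 lines: esu ltd vsh clees igwxr yffg krxbp icq nexs nznlf ciky uhnt
Hunk 2: at line 7 remove [icq] add [hjo,boxhn] -> 13 lines: esu ltd vsh clees igwxr yffg krxbp hjo boxhn nexs nznlf ciky uhnt
Hunk 3: at line 8 remove [boxhn] add [zudq] -> 13 lines: esu ltd vsh clees igwxr yffg krxbp hjo zudq nexs nznlf ciky uhnt
Hunk 4: at line 1 remove [ltd,vsh] add [aibmc,tcmcs,xec] -> 14 lines: esu aibmc tcmcs xec clees igwxr yffg krxbp hjo zudq nexs nznlf ciky uhnt
Final line 4: xec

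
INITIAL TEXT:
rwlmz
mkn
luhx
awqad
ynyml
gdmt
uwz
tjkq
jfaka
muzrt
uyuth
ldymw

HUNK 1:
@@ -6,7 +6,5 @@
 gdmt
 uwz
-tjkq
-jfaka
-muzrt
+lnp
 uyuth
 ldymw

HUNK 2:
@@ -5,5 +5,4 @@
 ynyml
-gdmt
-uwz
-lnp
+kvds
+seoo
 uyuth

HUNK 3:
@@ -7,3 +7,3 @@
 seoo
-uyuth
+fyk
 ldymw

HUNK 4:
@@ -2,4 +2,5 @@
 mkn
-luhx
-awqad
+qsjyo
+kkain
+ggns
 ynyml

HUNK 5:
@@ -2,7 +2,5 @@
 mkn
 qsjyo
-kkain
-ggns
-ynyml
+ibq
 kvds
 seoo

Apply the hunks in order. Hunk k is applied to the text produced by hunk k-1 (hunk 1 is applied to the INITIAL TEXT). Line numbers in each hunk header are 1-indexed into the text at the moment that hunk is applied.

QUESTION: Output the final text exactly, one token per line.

Answer: rwlmz
mkn
qsjyo
ibq
kvds
seoo
fyk
ldymw

Derivation:
Hunk 1: at line 6 remove [tjkq,jfaka,muzrt] add [lnp] -> 10 lines: rwlmz mkn luhx awqad ynyml gdmt uwz lnp uyuth ldymw
Hunk 2: at line 5 remove [gdmt,uwz,lnp] add [kvds,seoo] -> 9 lines: rwlmz mkn luhx awqad ynyml kvds seoo uyuth ldymw
Hunk 3: at line 7 remove [uyuth] add [fyk] -> 9 lines: rwlmz mkn luhx awqad ynyml kvds seoo fyk ldymw
Hunk 4: at line 2 remove [luhx,awqad] add [qsjyo,kkain,ggns] -> 10 lines: rwlmz mkn qsjyo kkain ggns ynyml kvds seoo fyk ldymw
Hunk 5: at line 2 remove [kkain,ggns,ynyml] add [ibq] -> 8 lines: rwlmz mkn qsjyo ibq kvds seoo fyk ldymw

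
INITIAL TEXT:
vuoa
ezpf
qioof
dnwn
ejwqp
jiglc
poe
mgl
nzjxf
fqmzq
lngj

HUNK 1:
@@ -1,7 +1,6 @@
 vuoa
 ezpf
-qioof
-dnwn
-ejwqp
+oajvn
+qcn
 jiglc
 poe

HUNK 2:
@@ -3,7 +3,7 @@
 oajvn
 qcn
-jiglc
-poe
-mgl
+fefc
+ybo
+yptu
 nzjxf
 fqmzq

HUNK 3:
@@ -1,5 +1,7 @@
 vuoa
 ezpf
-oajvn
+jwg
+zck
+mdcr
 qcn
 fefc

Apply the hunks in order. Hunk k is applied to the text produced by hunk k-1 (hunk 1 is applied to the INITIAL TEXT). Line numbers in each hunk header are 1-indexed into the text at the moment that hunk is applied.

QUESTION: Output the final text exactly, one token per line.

Answer: vuoa
ezpf
jwg
zck
mdcr
qcn
fefc
ybo
yptu
nzjxf
fqmzq
lngj

Derivation:
Hunk 1: at line 1 remove [qioof,dnwn,ejwqp] add [oajvn,qcn] -> 10 lines: vuoa ezpf oajvn qcn jiglc poe mgl nzjxf fqmzq lngj
Hunk 2: at line 3 remove [jiglc,poe,mgl] add [fefc,ybo,yptu] -> 10 lines: vuoa ezpf oajvn qcn fefc ybo yptu nzjxf fqmzq lngj
Hunk 3: at line 1 remove [oajvn] add [jwg,zck,mdcr] -> 12 lines: vuoa ezpf jwg zck mdcr qcn fefc ybo yptu nzjxf fqmzq lngj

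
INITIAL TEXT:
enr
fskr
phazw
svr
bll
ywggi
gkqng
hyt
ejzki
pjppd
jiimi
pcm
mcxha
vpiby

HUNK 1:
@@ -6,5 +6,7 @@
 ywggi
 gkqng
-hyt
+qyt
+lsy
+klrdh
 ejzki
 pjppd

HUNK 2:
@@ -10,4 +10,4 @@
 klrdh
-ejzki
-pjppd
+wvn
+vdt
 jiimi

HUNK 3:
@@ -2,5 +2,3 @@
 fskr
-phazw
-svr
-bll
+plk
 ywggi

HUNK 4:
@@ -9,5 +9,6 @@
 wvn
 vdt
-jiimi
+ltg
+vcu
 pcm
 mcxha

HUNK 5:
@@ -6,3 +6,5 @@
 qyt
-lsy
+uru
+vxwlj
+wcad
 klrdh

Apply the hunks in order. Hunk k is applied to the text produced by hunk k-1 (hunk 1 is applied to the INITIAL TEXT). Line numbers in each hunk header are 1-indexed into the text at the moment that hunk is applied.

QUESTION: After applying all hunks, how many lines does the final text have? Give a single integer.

Hunk 1: at line 6 remove [hyt] add [qyt,lsy,klrdh] -> 16 lines: enr fskr phazw svr bll ywggi gkqng qyt lsy klrdh ejzki pjppd jiimi pcm mcxha vpiby
Hunk 2: at line 10 remove [ejzki,pjppd] add [wvn,vdt] -> 16 lines: enr fskr phazw svr bll ywggi gkqng qyt lsy klrdh wvn vdt jiimi pcm mcxha vpiby
Hunk 3: at line 2 remove [phazw,svr,bll] add [plk] -> 14 lines: enr fskr plk ywggi gkqng qyt lsy klrdh wvn vdt jiimi pcm mcxha vpiby
Hunk 4: at line 9 remove [jiimi] add [ltg,vcu] -> 15 lines: enr fskr plk ywggi gkqng qyt lsy klrdh wvn vdt ltg vcu pcm mcxha vpiby
Hunk 5: at line 6 remove [lsy] add [uru,vxwlj,wcad] -> 17 lines: enr fskr plk ywggi gkqng qyt uru vxwlj wcad klrdh wvn vdt ltg vcu pcm mcxha vpiby
Final line count: 17

Answer: 17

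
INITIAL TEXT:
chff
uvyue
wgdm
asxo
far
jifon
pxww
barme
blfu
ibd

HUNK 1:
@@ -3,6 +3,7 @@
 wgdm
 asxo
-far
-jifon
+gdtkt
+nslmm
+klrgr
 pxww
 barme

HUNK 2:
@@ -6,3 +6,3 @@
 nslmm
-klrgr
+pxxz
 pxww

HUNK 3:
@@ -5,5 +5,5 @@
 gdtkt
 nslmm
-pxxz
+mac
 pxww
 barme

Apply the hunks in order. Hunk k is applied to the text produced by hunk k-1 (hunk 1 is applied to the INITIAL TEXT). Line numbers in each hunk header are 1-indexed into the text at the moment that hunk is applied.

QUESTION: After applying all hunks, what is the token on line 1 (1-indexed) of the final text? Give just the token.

Hunk 1: at line 3 remove [far,jifon] add [gdtkt,nslmm,klrgr] -> 11 lines: chff uvyue wgdm asxo gdtkt nslmm klrgr pxww barme blfu ibd
Hunk 2: at line 6 remove [klrgr] add [pxxz] -> 11 lines: chff uvyue wgdm asxo gdtkt nslmm pxxz pxww barme blfu ibd
Hunk 3: at line 5 remove [pxxz] add [mac] -> 11 lines: chff uvyue wgdm asxo gdtkt nslmm mac pxww barme blfu ibd
Final line 1: chff

Answer: chff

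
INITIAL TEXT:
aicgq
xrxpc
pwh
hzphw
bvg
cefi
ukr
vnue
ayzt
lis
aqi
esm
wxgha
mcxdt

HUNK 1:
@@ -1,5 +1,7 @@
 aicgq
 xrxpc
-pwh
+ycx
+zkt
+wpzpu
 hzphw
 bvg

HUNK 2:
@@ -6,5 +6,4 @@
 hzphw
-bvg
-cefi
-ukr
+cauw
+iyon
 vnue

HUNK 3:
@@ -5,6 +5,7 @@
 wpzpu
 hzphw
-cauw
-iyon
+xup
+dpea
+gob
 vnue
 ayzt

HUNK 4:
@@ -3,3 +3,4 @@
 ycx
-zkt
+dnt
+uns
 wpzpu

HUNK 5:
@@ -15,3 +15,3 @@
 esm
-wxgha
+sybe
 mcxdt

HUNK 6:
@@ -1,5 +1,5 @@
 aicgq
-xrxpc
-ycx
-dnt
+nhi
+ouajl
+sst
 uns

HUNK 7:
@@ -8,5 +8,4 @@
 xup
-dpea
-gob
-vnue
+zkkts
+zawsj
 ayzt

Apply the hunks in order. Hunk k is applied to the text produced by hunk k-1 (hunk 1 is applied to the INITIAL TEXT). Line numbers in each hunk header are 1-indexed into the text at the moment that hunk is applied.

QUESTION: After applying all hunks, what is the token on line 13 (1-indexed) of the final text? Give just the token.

Hunk 1: at line 1 remove [pwh] add [ycx,zkt,wpzpu] -> 16 lines: aicgq xrxpc ycx zkt wpzpu hzphw bvg cefi ukr vnue ayzt lis aqi esm wxgha mcxdt
Hunk 2: at line 6 remove [bvg,cefi,ukr] add [cauw,iyon] -> 15 lines: aicgq xrxpc ycx zkt wpzpu hzphw cauw iyon vnue ayzt lis aqi esm wxgha mcxdt
Hunk 3: at line 5 remove [cauw,iyon] add [xup,dpea,gob] -> 16 lines: aicgq xrxpc ycx zkt wpzpu hzphw xup dpea gob vnue ayzt lis aqi esm wxgha mcxdt
Hunk 4: at line 3 remove [zkt] add [dnt,uns] -> 17 lines: aicgq xrxpc ycx dnt uns wpzpu hzphw xup dpea gob vnue ayzt lis aqi esm wxgha mcxdt
Hunk 5: at line 15 remove [wxgha] add [sybe] -> 17 lines: aicgq xrxpc ycx dnt uns wpzpu hzphw xup dpea gob vnue ayzt lis aqi esm sybe mcxdt
Hunk 6: at line 1 remove [xrxpc,ycx,dnt] add [nhi,ouajl,sst] -> 17 lines: aicgq nhi ouajl sst uns wpzpu hzphw xup dpea gob vnue ayzt lis aqi esm sybe mcxdt
Hunk 7: at line 8 remove [dpea,gob,vnue] add [zkkts,zawsj] -> 16 lines: aicgq nhi ouajl sst uns wpzpu hzphw xup zkkts zawsj ayzt lis aqi esm sybe mcxdt
Final line 13: aqi

Answer: aqi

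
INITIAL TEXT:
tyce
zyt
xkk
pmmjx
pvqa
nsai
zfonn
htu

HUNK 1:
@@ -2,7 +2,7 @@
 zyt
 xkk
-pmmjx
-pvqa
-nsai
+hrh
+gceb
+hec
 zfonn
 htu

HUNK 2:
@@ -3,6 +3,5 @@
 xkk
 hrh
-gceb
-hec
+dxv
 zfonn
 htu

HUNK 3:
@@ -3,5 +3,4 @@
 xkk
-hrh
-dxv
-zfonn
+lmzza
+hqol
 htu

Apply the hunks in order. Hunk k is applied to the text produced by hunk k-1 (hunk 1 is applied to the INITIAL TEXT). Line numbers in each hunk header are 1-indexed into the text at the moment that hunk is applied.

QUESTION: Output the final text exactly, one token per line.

Answer: tyce
zyt
xkk
lmzza
hqol
htu

Derivation:
Hunk 1: at line 2 remove [pmmjx,pvqa,nsai] add [hrh,gceb,hec] -> 8 lines: tyce zyt xkk hrh gceb hec zfonn htu
Hunk 2: at line 3 remove [gceb,hec] add [dxv] -> 7 lines: tyce zyt xkk hrh dxv zfonn htu
Hunk 3: at line 3 remove [hrh,dxv,zfonn] add [lmzza,hqol] -> 6 lines: tyce zyt xkk lmzza hqol htu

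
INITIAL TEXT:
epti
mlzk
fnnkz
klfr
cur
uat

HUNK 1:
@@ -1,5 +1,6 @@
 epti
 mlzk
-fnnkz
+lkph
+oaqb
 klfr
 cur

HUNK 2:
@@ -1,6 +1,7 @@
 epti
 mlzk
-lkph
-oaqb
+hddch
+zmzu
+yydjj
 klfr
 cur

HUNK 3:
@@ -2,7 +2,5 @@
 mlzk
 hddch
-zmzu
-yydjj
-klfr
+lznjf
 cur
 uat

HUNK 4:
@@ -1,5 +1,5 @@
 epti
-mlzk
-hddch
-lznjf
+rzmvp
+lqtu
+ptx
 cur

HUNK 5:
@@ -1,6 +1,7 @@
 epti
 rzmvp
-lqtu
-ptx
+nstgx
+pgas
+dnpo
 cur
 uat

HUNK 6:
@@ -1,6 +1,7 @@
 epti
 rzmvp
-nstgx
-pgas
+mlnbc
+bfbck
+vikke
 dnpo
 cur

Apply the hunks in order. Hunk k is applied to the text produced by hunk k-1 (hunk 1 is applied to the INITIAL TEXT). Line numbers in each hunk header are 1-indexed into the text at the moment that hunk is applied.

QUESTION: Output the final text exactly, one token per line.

Answer: epti
rzmvp
mlnbc
bfbck
vikke
dnpo
cur
uat

Derivation:
Hunk 1: at line 1 remove [fnnkz] add [lkph,oaqb] -> 7 lines: epti mlzk lkph oaqb klfr cur uat
Hunk 2: at line 1 remove [lkph,oaqb] add [hddch,zmzu,yydjj] -> 8 lines: epti mlzk hddch zmzu yydjj klfr cur uat
Hunk 3: at line 2 remove [zmzu,yydjj,klfr] add [lznjf] -> 6 lines: epti mlzk hddch lznjf cur uat
Hunk 4: at line 1 remove [mlzk,hddch,lznjf] add [rzmvp,lqtu,ptx] -> 6 lines: epti rzmvp lqtu ptx cur uat
Hunk 5: at line 1 remove [lqtu,ptx] add [nstgx,pgas,dnpo] -> 7 lines: epti rzmvp nstgx pgas dnpo cur uat
Hunk 6: at line 1 remove [nstgx,pgas] add [mlnbc,bfbck,vikke] -> 8 lines: epti rzmvp mlnbc bfbck vikke dnpo cur uat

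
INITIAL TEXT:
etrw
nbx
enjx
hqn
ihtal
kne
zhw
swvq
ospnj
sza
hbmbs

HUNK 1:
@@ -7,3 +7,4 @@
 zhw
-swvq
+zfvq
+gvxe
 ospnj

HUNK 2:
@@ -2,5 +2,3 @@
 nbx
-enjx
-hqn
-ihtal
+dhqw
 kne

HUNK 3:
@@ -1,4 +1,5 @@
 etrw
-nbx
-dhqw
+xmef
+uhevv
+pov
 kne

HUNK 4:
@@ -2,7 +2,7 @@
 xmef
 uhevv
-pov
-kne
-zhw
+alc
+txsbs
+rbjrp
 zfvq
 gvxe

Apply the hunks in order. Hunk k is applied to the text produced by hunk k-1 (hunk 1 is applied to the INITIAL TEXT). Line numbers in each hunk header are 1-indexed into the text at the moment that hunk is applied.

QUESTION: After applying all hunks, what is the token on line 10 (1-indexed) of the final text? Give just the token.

Hunk 1: at line 7 remove [swvq] add [zfvq,gvxe] -> 12 lines: etrw nbx enjx hqn ihtal kne zhw zfvq gvxe ospnj sza hbmbs
Hunk 2: at line 2 remove [enjx,hqn,ihtal] add [dhqw] -> 10 lines: etrw nbx dhqw kne zhw zfvq gvxe ospnj sza hbmbs
Hunk 3: at line 1 remove [nbx,dhqw] add [xmef,uhevv,pov] -> 11 lines: etrw xmef uhevv pov kne zhw zfvq gvxe ospnj sza hbmbs
Hunk 4: at line 2 remove [pov,kne,zhw] add [alc,txsbs,rbjrp] -> 11 lines: etrw xmef uhevv alc txsbs rbjrp zfvq gvxe ospnj sza hbmbs
Final line 10: sza

Answer: sza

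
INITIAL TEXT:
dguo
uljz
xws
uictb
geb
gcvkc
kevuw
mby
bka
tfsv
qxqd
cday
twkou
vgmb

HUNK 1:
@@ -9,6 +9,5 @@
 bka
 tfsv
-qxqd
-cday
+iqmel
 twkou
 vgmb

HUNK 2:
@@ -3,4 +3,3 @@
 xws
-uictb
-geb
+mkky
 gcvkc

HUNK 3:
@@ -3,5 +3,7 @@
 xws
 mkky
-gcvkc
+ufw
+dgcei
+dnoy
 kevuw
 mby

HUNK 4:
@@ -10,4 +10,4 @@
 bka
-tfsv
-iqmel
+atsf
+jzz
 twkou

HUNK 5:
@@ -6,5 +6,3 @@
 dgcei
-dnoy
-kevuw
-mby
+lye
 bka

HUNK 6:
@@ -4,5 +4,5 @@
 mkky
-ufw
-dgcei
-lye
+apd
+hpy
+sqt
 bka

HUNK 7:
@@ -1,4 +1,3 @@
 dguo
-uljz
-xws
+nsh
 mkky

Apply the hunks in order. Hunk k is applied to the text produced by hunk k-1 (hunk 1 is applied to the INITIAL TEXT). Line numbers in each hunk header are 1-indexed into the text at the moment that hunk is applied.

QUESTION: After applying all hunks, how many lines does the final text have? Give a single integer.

Answer: 11

Derivation:
Hunk 1: at line 9 remove [qxqd,cday] add [iqmel] -> 13 lines: dguo uljz xws uictb geb gcvkc kevuw mby bka tfsv iqmel twkou vgmb
Hunk 2: at line 3 remove [uictb,geb] add [mkky] -> 12 lines: dguo uljz xws mkky gcvkc kevuw mby bka tfsv iqmel twkou vgmb
Hunk 3: at line 3 remove [gcvkc] add [ufw,dgcei,dnoy] -> 14 lines: dguo uljz xws mkky ufw dgcei dnoy kevuw mby bka tfsv iqmel twkou vgmb
Hunk 4: at line 10 remove [tfsv,iqmel] add [atsf,jzz] -> 14 lines: dguo uljz xws mkky ufw dgcei dnoy kevuw mby bka atsf jzz twkou vgmb
Hunk 5: at line 6 remove [dnoy,kevuw,mby] add [lye] -> 12 lines: dguo uljz xws mkky ufw dgcei lye bka atsf jzz twkou vgmb
Hunk 6: at line 4 remove [ufw,dgcei,lye] add [apd,hpy,sqt] -> 12 lines: dguo uljz xws mkky apd hpy sqt bka atsf jzz twkou vgmb
Hunk 7: at line 1 remove [uljz,xws] add [nsh] -> 11 lines: dguo nsh mkky apd hpy sqt bka atsf jzz twkou vgmb
Final line count: 11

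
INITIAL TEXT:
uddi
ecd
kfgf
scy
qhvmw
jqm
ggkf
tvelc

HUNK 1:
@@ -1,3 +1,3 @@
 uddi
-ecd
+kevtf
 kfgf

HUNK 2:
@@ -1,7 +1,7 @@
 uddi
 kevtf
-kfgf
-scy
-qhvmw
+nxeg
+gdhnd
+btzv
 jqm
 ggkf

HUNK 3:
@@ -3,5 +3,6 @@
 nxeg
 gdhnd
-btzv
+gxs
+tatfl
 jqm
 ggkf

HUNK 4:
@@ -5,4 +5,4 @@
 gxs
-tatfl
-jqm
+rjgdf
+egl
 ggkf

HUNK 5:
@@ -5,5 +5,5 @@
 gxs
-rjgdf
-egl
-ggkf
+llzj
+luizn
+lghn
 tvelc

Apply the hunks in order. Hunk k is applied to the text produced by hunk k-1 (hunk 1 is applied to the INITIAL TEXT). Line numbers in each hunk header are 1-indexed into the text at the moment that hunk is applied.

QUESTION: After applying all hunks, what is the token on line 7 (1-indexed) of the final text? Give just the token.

Hunk 1: at line 1 remove [ecd] add [kevtf] -> 8 lines: uddi kevtf kfgf scy qhvmw jqm ggkf tvelc
Hunk 2: at line 1 remove [kfgf,scy,qhvmw] add [nxeg,gdhnd,btzv] -> 8 lines: uddi kevtf nxeg gdhnd btzv jqm ggkf tvelc
Hunk 3: at line 3 remove [btzv] add [gxs,tatfl] -> 9 lines: uddi kevtf nxeg gdhnd gxs tatfl jqm ggkf tvelc
Hunk 4: at line 5 remove [tatfl,jqm] add [rjgdf,egl] -> 9 lines: uddi kevtf nxeg gdhnd gxs rjgdf egl ggkf tvelc
Hunk 5: at line 5 remove [rjgdf,egl,ggkf] add [llzj,luizn,lghn] -> 9 lines: uddi kevtf nxeg gdhnd gxs llzj luizn lghn tvelc
Final line 7: luizn

Answer: luizn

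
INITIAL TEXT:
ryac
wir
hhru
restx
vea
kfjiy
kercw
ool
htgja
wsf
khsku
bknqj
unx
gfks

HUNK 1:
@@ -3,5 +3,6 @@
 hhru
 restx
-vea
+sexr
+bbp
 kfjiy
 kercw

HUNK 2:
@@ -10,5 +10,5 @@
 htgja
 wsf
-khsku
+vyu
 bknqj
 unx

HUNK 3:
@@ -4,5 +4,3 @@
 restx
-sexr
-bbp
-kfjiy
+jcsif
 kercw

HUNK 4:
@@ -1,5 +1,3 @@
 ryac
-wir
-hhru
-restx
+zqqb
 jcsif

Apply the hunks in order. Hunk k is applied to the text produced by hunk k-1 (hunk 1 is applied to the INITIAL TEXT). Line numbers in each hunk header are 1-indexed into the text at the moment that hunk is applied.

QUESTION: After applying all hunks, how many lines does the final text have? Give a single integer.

Hunk 1: at line 3 remove [vea] add [sexr,bbp] -> 15 lines: ryac wir hhru restx sexr bbp kfjiy kercw ool htgja wsf khsku bknqj unx gfks
Hunk 2: at line 10 remove [khsku] add [vyu] -> 15 lines: ryac wir hhru restx sexr bbp kfjiy kercw ool htgja wsf vyu bknqj unx gfks
Hunk 3: at line 4 remove [sexr,bbp,kfjiy] add [jcsif] -> 13 lines: ryac wir hhru restx jcsif kercw ool htgja wsf vyu bknqj unx gfks
Hunk 4: at line 1 remove [wir,hhru,restx] add [zqqb] -> 11 lines: ryac zqqb jcsif kercw ool htgja wsf vyu bknqj unx gfks
Final line count: 11

Answer: 11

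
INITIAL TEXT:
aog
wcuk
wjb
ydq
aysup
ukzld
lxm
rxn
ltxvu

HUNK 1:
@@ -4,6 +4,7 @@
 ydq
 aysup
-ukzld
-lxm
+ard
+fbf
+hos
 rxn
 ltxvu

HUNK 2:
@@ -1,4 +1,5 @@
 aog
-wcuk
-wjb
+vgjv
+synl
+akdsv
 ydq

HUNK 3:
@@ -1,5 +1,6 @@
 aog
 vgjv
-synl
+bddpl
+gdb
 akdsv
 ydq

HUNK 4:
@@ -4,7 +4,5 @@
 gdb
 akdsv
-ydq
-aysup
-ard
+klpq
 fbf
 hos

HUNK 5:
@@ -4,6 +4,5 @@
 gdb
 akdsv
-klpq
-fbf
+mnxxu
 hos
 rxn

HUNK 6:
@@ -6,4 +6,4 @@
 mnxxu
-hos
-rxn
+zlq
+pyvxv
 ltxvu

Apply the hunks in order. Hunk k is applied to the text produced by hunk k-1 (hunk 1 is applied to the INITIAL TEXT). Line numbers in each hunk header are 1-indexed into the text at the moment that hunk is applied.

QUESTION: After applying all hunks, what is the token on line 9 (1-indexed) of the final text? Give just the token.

Hunk 1: at line 4 remove [ukzld,lxm] add [ard,fbf,hos] -> 10 lines: aog wcuk wjb ydq aysup ard fbf hos rxn ltxvu
Hunk 2: at line 1 remove [wcuk,wjb] add [vgjv,synl,akdsv] -> 11 lines: aog vgjv synl akdsv ydq aysup ard fbf hos rxn ltxvu
Hunk 3: at line 1 remove [synl] add [bddpl,gdb] -> 12 lines: aog vgjv bddpl gdb akdsv ydq aysup ard fbf hos rxn ltxvu
Hunk 4: at line 4 remove [ydq,aysup,ard] add [klpq] -> 10 lines: aog vgjv bddpl gdb akdsv klpq fbf hos rxn ltxvu
Hunk 5: at line 4 remove [klpq,fbf] add [mnxxu] -> 9 lines: aog vgjv bddpl gdb akdsv mnxxu hos rxn ltxvu
Hunk 6: at line 6 remove [hos,rxn] add [zlq,pyvxv] -> 9 lines: aog vgjv bddpl gdb akdsv mnxxu zlq pyvxv ltxvu
Final line 9: ltxvu

Answer: ltxvu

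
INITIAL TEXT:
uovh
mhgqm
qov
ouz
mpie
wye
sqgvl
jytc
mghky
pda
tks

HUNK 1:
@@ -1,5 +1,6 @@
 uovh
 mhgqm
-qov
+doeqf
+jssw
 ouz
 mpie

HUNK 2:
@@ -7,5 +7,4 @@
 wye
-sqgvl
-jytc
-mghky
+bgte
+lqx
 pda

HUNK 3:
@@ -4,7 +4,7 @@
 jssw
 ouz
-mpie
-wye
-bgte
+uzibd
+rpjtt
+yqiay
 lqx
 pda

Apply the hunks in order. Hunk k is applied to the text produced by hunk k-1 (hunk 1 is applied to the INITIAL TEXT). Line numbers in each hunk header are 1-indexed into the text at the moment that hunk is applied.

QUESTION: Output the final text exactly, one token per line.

Answer: uovh
mhgqm
doeqf
jssw
ouz
uzibd
rpjtt
yqiay
lqx
pda
tks

Derivation:
Hunk 1: at line 1 remove [qov] add [doeqf,jssw] -> 12 lines: uovh mhgqm doeqf jssw ouz mpie wye sqgvl jytc mghky pda tks
Hunk 2: at line 7 remove [sqgvl,jytc,mghky] add [bgte,lqx] -> 11 lines: uovh mhgqm doeqf jssw ouz mpie wye bgte lqx pda tks
Hunk 3: at line 4 remove [mpie,wye,bgte] add [uzibd,rpjtt,yqiay] -> 11 lines: uovh mhgqm doeqf jssw ouz uzibd rpjtt yqiay lqx pda tks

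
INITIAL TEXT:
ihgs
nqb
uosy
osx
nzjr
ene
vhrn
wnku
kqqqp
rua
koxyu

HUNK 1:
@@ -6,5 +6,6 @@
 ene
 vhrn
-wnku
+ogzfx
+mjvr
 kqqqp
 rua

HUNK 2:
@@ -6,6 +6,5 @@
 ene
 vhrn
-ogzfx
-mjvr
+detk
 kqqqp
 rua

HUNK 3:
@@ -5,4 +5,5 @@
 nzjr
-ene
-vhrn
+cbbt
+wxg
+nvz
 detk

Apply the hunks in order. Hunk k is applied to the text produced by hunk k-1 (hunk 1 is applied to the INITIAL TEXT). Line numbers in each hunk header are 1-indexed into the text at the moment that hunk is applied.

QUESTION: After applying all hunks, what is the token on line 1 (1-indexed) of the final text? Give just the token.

Hunk 1: at line 6 remove [wnku] add [ogzfx,mjvr] -> 12 lines: ihgs nqb uosy osx nzjr ene vhrn ogzfx mjvr kqqqp rua koxyu
Hunk 2: at line 6 remove [ogzfx,mjvr] add [detk] -> 11 lines: ihgs nqb uosy osx nzjr ene vhrn detk kqqqp rua koxyu
Hunk 3: at line 5 remove [ene,vhrn] add [cbbt,wxg,nvz] -> 12 lines: ihgs nqb uosy osx nzjr cbbt wxg nvz detk kqqqp rua koxyu
Final line 1: ihgs

Answer: ihgs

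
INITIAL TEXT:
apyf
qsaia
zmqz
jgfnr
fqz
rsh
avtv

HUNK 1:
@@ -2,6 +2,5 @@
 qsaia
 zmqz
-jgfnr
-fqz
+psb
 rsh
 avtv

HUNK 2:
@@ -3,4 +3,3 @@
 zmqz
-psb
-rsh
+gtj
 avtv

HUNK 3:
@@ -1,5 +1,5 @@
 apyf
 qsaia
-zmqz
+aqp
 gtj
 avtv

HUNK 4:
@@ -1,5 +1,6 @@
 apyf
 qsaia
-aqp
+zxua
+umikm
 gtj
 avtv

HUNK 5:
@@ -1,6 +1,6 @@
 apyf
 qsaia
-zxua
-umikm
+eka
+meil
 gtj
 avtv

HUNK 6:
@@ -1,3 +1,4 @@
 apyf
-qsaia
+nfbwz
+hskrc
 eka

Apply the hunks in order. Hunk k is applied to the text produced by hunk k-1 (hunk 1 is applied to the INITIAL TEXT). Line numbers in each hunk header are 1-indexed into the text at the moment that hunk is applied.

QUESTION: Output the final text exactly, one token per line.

Hunk 1: at line 2 remove [jgfnr,fqz] add [psb] -> 6 lines: apyf qsaia zmqz psb rsh avtv
Hunk 2: at line 3 remove [psb,rsh] add [gtj] -> 5 lines: apyf qsaia zmqz gtj avtv
Hunk 3: at line 1 remove [zmqz] add [aqp] -> 5 lines: apyf qsaia aqp gtj avtv
Hunk 4: at line 1 remove [aqp] add [zxua,umikm] -> 6 lines: apyf qsaia zxua umikm gtj avtv
Hunk 5: at line 1 remove [zxua,umikm] add [eka,meil] -> 6 lines: apyf qsaia eka meil gtj avtv
Hunk 6: at line 1 remove [qsaia] add [nfbwz,hskrc] -> 7 lines: apyf nfbwz hskrc eka meil gtj avtv

Answer: apyf
nfbwz
hskrc
eka
meil
gtj
avtv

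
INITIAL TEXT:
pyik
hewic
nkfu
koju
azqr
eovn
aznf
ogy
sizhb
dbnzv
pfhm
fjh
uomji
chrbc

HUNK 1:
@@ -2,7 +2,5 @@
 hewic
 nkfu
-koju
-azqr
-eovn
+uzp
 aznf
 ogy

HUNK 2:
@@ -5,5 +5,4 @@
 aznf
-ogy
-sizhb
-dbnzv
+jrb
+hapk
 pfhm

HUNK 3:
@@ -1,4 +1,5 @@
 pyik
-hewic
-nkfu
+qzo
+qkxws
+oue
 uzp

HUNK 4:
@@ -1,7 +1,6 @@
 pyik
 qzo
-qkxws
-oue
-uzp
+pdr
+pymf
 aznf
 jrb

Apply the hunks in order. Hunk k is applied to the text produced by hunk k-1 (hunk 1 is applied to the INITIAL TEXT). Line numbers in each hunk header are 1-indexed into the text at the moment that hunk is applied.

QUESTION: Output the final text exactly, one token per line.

Hunk 1: at line 2 remove [koju,azqr,eovn] add [uzp] -> 12 lines: pyik hewic nkfu uzp aznf ogy sizhb dbnzv pfhm fjh uomji chrbc
Hunk 2: at line 5 remove [ogy,sizhb,dbnzv] add [jrb,hapk] -> 11 lines: pyik hewic nkfu uzp aznf jrb hapk pfhm fjh uomji chrbc
Hunk 3: at line 1 remove [hewic,nkfu] add [qzo,qkxws,oue] -> 12 lines: pyik qzo qkxws oue uzp aznf jrb hapk pfhm fjh uomji chrbc
Hunk 4: at line 1 remove [qkxws,oue,uzp] add [pdr,pymf] -> 11 lines: pyik qzo pdr pymf aznf jrb hapk pfhm fjh uomji chrbc

Answer: pyik
qzo
pdr
pymf
aznf
jrb
hapk
pfhm
fjh
uomji
chrbc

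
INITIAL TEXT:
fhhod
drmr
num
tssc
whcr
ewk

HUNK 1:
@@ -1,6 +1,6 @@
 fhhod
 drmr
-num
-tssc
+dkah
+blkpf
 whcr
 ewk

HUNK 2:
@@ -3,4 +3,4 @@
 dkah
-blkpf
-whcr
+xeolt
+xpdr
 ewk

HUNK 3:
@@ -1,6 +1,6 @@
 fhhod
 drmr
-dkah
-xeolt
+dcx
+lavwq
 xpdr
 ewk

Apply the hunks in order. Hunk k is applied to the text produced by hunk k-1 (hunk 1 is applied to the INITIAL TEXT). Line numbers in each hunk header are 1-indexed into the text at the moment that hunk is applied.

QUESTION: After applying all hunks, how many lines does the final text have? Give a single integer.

Answer: 6

Derivation:
Hunk 1: at line 1 remove [num,tssc] add [dkah,blkpf] -> 6 lines: fhhod drmr dkah blkpf whcr ewk
Hunk 2: at line 3 remove [blkpf,whcr] add [xeolt,xpdr] -> 6 lines: fhhod drmr dkah xeolt xpdr ewk
Hunk 3: at line 1 remove [dkah,xeolt] add [dcx,lavwq] -> 6 lines: fhhod drmr dcx lavwq xpdr ewk
Final line count: 6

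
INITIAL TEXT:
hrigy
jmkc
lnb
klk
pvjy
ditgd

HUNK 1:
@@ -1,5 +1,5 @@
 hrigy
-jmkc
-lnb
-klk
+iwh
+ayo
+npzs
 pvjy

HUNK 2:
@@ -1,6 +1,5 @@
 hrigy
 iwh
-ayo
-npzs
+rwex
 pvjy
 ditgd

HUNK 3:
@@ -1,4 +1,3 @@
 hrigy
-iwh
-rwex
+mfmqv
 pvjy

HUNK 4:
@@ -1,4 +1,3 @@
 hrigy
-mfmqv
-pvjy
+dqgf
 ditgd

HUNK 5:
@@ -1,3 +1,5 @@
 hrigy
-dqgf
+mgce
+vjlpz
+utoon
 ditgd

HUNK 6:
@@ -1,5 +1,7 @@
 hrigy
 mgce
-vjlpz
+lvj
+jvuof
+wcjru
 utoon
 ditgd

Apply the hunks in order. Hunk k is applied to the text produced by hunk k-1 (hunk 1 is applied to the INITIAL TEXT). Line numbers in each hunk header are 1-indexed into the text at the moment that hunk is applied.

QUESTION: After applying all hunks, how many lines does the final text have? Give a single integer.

Hunk 1: at line 1 remove [jmkc,lnb,klk] add [iwh,ayo,npzs] -> 6 lines: hrigy iwh ayo npzs pvjy ditgd
Hunk 2: at line 1 remove [ayo,npzs] add [rwex] -> 5 lines: hrigy iwh rwex pvjy ditgd
Hunk 3: at line 1 remove [iwh,rwex] add [mfmqv] -> 4 lines: hrigy mfmqv pvjy ditgd
Hunk 4: at line 1 remove [mfmqv,pvjy] add [dqgf] -> 3 lines: hrigy dqgf ditgd
Hunk 5: at line 1 remove [dqgf] add [mgce,vjlpz,utoon] -> 5 lines: hrigy mgce vjlpz utoon ditgd
Hunk 6: at line 1 remove [vjlpz] add [lvj,jvuof,wcjru] -> 7 lines: hrigy mgce lvj jvuof wcjru utoon ditgd
Final line count: 7

Answer: 7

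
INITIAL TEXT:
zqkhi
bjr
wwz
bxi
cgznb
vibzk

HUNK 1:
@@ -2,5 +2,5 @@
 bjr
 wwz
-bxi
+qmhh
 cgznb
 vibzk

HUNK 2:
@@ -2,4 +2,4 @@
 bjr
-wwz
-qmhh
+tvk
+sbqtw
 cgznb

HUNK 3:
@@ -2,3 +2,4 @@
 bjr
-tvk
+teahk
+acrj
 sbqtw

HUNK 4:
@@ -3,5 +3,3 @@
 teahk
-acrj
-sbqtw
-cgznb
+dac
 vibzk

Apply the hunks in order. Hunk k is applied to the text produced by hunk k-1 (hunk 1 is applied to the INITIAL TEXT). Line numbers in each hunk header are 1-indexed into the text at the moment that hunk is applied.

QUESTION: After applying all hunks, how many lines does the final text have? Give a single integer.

Hunk 1: at line 2 remove [bxi] add [qmhh] -> 6 lines: zqkhi bjr wwz qmhh cgznb vibzk
Hunk 2: at line 2 remove [wwz,qmhh] add [tvk,sbqtw] -> 6 lines: zqkhi bjr tvk sbqtw cgznb vibzk
Hunk 3: at line 2 remove [tvk] add [teahk,acrj] -> 7 lines: zqkhi bjr teahk acrj sbqtw cgznb vibzk
Hunk 4: at line 3 remove [acrj,sbqtw,cgznb] add [dac] -> 5 lines: zqkhi bjr teahk dac vibzk
Final line count: 5

Answer: 5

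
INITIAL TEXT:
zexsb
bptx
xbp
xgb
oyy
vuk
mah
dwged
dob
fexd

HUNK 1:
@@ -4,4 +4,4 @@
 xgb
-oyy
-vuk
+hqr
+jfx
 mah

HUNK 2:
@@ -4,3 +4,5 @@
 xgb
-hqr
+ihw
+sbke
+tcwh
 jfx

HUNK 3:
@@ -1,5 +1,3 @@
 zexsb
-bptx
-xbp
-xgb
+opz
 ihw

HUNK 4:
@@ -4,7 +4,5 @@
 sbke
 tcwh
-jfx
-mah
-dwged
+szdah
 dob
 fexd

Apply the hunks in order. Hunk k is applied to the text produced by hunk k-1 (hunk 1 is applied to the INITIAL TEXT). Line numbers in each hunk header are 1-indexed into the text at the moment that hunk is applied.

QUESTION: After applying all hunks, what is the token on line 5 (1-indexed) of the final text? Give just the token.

Answer: tcwh

Derivation:
Hunk 1: at line 4 remove [oyy,vuk] add [hqr,jfx] -> 10 lines: zexsb bptx xbp xgb hqr jfx mah dwged dob fexd
Hunk 2: at line 4 remove [hqr] add [ihw,sbke,tcwh] -> 12 lines: zexsb bptx xbp xgb ihw sbke tcwh jfx mah dwged dob fexd
Hunk 3: at line 1 remove [bptx,xbp,xgb] add [opz] -> 10 lines: zexsb opz ihw sbke tcwh jfx mah dwged dob fexd
Hunk 4: at line 4 remove [jfx,mah,dwged] add [szdah] -> 8 lines: zexsb opz ihw sbke tcwh szdah dob fexd
Final line 5: tcwh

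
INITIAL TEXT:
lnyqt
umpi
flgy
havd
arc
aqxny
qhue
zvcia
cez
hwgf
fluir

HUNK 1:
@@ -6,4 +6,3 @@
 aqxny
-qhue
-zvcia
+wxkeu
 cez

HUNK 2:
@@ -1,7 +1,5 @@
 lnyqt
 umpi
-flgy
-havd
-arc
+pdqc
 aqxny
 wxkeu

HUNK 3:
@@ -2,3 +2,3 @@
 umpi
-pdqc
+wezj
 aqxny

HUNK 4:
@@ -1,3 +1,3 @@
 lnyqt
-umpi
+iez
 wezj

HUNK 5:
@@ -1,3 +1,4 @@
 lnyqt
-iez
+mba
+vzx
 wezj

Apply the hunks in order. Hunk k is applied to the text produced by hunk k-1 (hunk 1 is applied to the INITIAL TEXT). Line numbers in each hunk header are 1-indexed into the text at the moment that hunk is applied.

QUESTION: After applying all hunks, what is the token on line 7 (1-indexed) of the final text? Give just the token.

Answer: cez

Derivation:
Hunk 1: at line 6 remove [qhue,zvcia] add [wxkeu] -> 10 lines: lnyqt umpi flgy havd arc aqxny wxkeu cez hwgf fluir
Hunk 2: at line 1 remove [flgy,havd,arc] add [pdqc] -> 8 lines: lnyqt umpi pdqc aqxny wxkeu cez hwgf fluir
Hunk 3: at line 2 remove [pdqc] add [wezj] -> 8 lines: lnyqt umpi wezj aqxny wxkeu cez hwgf fluir
Hunk 4: at line 1 remove [umpi] add [iez] -> 8 lines: lnyqt iez wezj aqxny wxkeu cez hwgf fluir
Hunk 5: at line 1 remove [iez] add [mba,vzx] -> 9 lines: lnyqt mba vzx wezj aqxny wxkeu cez hwgf fluir
Final line 7: cez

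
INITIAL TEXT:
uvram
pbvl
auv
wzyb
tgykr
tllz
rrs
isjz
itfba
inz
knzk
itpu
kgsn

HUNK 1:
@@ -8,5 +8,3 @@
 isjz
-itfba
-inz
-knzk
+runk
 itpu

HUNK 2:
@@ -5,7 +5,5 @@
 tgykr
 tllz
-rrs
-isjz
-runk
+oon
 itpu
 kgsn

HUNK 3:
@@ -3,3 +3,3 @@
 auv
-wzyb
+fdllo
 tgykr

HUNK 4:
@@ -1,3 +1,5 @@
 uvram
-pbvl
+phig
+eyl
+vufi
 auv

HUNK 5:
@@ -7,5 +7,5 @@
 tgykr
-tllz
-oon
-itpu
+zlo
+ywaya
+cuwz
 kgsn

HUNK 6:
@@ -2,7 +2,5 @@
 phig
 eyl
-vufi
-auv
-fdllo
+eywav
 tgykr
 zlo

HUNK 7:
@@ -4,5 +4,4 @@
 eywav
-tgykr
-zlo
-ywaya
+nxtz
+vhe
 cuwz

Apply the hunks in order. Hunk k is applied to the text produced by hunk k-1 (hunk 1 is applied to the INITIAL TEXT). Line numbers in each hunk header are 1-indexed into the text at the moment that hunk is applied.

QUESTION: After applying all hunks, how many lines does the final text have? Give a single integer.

Hunk 1: at line 8 remove [itfba,inz,knzk] add [runk] -> 11 lines: uvram pbvl auv wzyb tgykr tllz rrs isjz runk itpu kgsn
Hunk 2: at line 5 remove [rrs,isjz,runk] add [oon] -> 9 lines: uvram pbvl auv wzyb tgykr tllz oon itpu kgsn
Hunk 3: at line 3 remove [wzyb] add [fdllo] -> 9 lines: uvram pbvl auv fdllo tgykr tllz oon itpu kgsn
Hunk 4: at line 1 remove [pbvl] add [phig,eyl,vufi] -> 11 lines: uvram phig eyl vufi auv fdllo tgykr tllz oon itpu kgsn
Hunk 5: at line 7 remove [tllz,oon,itpu] add [zlo,ywaya,cuwz] -> 11 lines: uvram phig eyl vufi auv fdllo tgykr zlo ywaya cuwz kgsn
Hunk 6: at line 2 remove [vufi,auv,fdllo] add [eywav] -> 9 lines: uvram phig eyl eywav tgykr zlo ywaya cuwz kgsn
Hunk 7: at line 4 remove [tgykr,zlo,ywaya] add [nxtz,vhe] -> 8 lines: uvram phig eyl eywav nxtz vhe cuwz kgsn
Final line count: 8

Answer: 8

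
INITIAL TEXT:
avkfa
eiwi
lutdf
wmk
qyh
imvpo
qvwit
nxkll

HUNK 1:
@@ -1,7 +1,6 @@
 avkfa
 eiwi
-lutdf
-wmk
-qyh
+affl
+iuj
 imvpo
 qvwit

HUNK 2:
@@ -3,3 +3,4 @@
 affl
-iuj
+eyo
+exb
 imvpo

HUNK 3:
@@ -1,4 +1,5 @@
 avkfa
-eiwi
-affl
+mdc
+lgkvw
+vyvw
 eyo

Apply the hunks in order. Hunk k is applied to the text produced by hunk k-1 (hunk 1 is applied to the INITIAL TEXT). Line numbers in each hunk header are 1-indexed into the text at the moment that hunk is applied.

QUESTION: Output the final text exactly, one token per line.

Hunk 1: at line 1 remove [lutdf,wmk,qyh] add [affl,iuj] -> 7 lines: avkfa eiwi affl iuj imvpo qvwit nxkll
Hunk 2: at line 3 remove [iuj] add [eyo,exb] -> 8 lines: avkfa eiwi affl eyo exb imvpo qvwit nxkll
Hunk 3: at line 1 remove [eiwi,affl] add [mdc,lgkvw,vyvw] -> 9 lines: avkfa mdc lgkvw vyvw eyo exb imvpo qvwit nxkll

Answer: avkfa
mdc
lgkvw
vyvw
eyo
exb
imvpo
qvwit
nxkll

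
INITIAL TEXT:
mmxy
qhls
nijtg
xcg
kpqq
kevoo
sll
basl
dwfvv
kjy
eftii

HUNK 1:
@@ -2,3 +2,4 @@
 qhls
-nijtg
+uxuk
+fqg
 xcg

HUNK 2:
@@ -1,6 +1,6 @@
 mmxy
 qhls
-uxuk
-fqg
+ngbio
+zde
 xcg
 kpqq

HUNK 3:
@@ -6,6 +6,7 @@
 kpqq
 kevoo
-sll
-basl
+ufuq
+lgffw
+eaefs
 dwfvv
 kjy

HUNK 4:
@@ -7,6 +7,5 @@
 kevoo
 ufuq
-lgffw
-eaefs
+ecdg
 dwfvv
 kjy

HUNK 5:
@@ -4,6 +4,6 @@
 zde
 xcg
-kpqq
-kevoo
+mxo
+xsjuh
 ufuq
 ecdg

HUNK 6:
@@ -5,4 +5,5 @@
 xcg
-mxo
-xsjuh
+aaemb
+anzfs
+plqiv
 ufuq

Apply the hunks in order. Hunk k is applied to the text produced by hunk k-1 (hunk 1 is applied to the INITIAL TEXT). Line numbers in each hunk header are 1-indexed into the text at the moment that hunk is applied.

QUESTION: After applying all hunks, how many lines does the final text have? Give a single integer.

Answer: 13

Derivation:
Hunk 1: at line 2 remove [nijtg] add [uxuk,fqg] -> 12 lines: mmxy qhls uxuk fqg xcg kpqq kevoo sll basl dwfvv kjy eftii
Hunk 2: at line 1 remove [uxuk,fqg] add [ngbio,zde] -> 12 lines: mmxy qhls ngbio zde xcg kpqq kevoo sll basl dwfvv kjy eftii
Hunk 3: at line 6 remove [sll,basl] add [ufuq,lgffw,eaefs] -> 13 lines: mmxy qhls ngbio zde xcg kpqq kevoo ufuq lgffw eaefs dwfvv kjy eftii
Hunk 4: at line 7 remove [lgffw,eaefs] add [ecdg] -> 12 lines: mmxy qhls ngbio zde xcg kpqq kevoo ufuq ecdg dwfvv kjy eftii
Hunk 5: at line 4 remove [kpqq,kevoo] add [mxo,xsjuh] -> 12 lines: mmxy qhls ngbio zde xcg mxo xsjuh ufuq ecdg dwfvv kjy eftii
Hunk 6: at line 5 remove [mxo,xsjuh] add [aaemb,anzfs,plqiv] -> 13 lines: mmxy qhls ngbio zde xcg aaemb anzfs plqiv ufuq ecdg dwfvv kjy eftii
Final line count: 13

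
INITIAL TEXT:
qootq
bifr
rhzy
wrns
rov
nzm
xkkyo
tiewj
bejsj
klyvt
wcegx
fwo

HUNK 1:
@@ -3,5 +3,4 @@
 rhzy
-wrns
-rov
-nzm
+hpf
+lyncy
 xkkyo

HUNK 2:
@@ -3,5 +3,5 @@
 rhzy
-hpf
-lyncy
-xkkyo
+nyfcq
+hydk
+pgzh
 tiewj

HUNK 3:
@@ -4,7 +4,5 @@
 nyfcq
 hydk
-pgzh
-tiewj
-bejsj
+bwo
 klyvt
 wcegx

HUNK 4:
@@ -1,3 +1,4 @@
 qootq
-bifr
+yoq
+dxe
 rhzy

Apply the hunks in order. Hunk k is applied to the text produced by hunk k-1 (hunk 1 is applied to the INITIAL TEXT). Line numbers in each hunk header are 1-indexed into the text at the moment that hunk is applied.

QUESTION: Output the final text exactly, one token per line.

Answer: qootq
yoq
dxe
rhzy
nyfcq
hydk
bwo
klyvt
wcegx
fwo

Derivation:
Hunk 1: at line 3 remove [wrns,rov,nzm] add [hpf,lyncy] -> 11 lines: qootq bifr rhzy hpf lyncy xkkyo tiewj bejsj klyvt wcegx fwo
Hunk 2: at line 3 remove [hpf,lyncy,xkkyo] add [nyfcq,hydk,pgzh] -> 11 lines: qootq bifr rhzy nyfcq hydk pgzh tiewj bejsj klyvt wcegx fwo
Hunk 3: at line 4 remove [pgzh,tiewj,bejsj] add [bwo] -> 9 lines: qootq bifr rhzy nyfcq hydk bwo klyvt wcegx fwo
Hunk 4: at line 1 remove [bifr] add [yoq,dxe] -> 10 lines: qootq yoq dxe rhzy nyfcq hydk bwo klyvt wcegx fwo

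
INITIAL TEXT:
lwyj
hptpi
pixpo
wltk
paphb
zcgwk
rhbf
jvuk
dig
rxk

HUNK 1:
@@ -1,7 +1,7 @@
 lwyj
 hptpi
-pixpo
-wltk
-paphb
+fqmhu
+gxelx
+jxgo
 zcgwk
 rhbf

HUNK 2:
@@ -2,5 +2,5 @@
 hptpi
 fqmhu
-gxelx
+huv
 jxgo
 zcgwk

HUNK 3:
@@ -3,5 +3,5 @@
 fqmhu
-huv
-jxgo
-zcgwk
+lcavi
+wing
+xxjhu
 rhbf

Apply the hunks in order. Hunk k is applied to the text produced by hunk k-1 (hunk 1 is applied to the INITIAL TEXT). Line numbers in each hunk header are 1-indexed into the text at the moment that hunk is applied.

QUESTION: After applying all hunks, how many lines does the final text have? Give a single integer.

Hunk 1: at line 1 remove [pixpo,wltk,paphb] add [fqmhu,gxelx,jxgo] -> 10 lines: lwyj hptpi fqmhu gxelx jxgo zcgwk rhbf jvuk dig rxk
Hunk 2: at line 2 remove [gxelx] add [huv] -> 10 lines: lwyj hptpi fqmhu huv jxgo zcgwk rhbf jvuk dig rxk
Hunk 3: at line 3 remove [huv,jxgo,zcgwk] add [lcavi,wing,xxjhu] -> 10 lines: lwyj hptpi fqmhu lcavi wing xxjhu rhbf jvuk dig rxk
Final line count: 10

Answer: 10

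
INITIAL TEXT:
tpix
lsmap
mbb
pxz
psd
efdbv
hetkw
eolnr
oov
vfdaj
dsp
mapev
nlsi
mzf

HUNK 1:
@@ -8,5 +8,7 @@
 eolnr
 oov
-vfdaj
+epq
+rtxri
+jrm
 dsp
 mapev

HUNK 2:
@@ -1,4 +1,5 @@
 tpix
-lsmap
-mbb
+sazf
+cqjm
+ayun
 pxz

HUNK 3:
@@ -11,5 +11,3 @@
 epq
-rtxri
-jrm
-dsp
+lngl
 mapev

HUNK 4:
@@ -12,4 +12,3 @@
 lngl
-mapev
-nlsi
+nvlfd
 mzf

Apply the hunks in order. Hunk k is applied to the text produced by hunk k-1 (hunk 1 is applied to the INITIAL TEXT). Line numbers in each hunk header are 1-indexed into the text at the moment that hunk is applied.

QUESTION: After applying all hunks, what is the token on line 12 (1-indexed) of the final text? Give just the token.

Hunk 1: at line 8 remove [vfdaj] add [epq,rtxri,jrm] -> 16 lines: tpix lsmap mbb pxz psd efdbv hetkw eolnr oov epq rtxri jrm dsp mapev nlsi mzf
Hunk 2: at line 1 remove [lsmap,mbb] add [sazf,cqjm,ayun] -> 17 lines: tpix sazf cqjm ayun pxz psd efdbv hetkw eolnr oov epq rtxri jrm dsp mapev nlsi mzf
Hunk 3: at line 11 remove [rtxri,jrm,dsp] add [lngl] -> 15 lines: tpix sazf cqjm ayun pxz psd efdbv hetkw eolnr oov epq lngl mapev nlsi mzf
Hunk 4: at line 12 remove [mapev,nlsi] add [nvlfd] -> 14 lines: tpix sazf cqjm ayun pxz psd efdbv hetkw eolnr oov epq lngl nvlfd mzf
Final line 12: lngl

Answer: lngl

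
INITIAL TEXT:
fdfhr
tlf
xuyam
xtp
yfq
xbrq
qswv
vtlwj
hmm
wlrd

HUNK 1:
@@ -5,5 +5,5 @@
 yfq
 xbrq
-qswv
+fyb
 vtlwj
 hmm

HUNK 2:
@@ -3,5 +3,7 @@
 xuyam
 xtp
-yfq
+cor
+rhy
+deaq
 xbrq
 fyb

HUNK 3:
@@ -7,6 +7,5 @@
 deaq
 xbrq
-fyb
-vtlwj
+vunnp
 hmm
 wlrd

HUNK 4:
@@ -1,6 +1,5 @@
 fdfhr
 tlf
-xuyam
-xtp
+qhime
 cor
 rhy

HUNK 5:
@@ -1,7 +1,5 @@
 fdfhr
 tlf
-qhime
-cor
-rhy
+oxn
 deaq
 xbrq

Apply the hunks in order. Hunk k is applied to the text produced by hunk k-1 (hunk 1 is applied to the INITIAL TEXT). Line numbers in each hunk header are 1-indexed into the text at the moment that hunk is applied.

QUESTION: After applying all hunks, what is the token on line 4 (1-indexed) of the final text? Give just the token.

Answer: deaq

Derivation:
Hunk 1: at line 5 remove [qswv] add [fyb] -> 10 lines: fdfhr tlf xuyam xtp yfq xbrq fyb vtlwj hmm wlrd
Hunk 2: at line 3 remove [yfq] add [cor,rhy,deaq] -> 12 lines: fdfhr tlf xuyam xtp cor rhy deaq xbrq fyb vtlwj hmm wlrd
Hunk 3: at line 7 remove [fyb,vtlwj] add [vunnp] -> 11 lines: fdfhr tlf xuyam xtp cor rhy deaq xbrq vunnp hmm wlrd
Hunk 4: at line 1 remove [xuyam,xtp] add [qhime] -> 10 lines: fdfhr tlf qhime cor rhy deaq xbrq vunnp hmm wlrd
Hunk 5: at line 1 remove [qhime,cor,rhy] add [oxn] -> 8 lines: fdfhr tlf oxn deaq xbrq vunnp hmm wlrd
Final line 4: deaq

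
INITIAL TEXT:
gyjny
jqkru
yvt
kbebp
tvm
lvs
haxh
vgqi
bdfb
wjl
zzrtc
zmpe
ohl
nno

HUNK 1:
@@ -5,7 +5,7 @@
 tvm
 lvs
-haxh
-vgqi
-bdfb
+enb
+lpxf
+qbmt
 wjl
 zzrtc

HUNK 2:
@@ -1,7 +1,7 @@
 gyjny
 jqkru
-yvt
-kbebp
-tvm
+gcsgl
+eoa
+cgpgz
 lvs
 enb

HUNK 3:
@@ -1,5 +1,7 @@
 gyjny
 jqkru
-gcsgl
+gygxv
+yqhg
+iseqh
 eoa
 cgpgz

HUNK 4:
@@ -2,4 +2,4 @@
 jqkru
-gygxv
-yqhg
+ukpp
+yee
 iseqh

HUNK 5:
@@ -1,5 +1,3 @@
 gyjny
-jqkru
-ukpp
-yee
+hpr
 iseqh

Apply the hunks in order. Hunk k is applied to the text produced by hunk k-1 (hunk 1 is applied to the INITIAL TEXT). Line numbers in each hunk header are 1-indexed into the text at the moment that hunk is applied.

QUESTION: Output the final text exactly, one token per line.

Answer: gyjny
hpr
iseqh
eoa
cgpgz
lvs
enb
lpxf
qbmt
wjl
zzrtc
zmpe
ohl
nno

Derivation:
Hunk 1: at line 5 remove [haxh,vgqi,bdfb] add [enb,lpxf,qbmt] -> 14 lines: gyjny jqkru yvt kbebp tvm lvs enb lpxf qbmt wjl zzrtc zmpe ohl nno
Hunk 2: at line 1 remove [yvt,kbebp,tvm] add [gcsgl,eoa,cgpgz] -> 14 lines: gyjny jqkru gcsgl eoa cgpgz lvs enb lpxf qbmt wjl zzrtc zmpe ohl nno
Hunk 3: at line 1 remove [gcsgl] add [gygxv,yqhg,iseqh] -> 16 lines: gyjny jqkru gygxv yqhg iseqh eoa cgpgz lvs enb lpxf qbmt wjl zzrtc zmpe ohl nno
Hunk 4: at line 2 remove [gygxv,yqhg] add [ukpp,yee] -> 16 lines: gyjny jqkru ukpp yee iseqh eoa cgpgz lvs enb lpxf qbmt wjl zzrtc zmpe ohl nno
Hunk 5: at line 1 remove [jqkru,ukpp,yee] add [hpr] -> 14 lines: gyjny hpr iseqh eoa cgpgz lvs enb lpxf qbmt wjl zzrtc zmpe ohl nno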